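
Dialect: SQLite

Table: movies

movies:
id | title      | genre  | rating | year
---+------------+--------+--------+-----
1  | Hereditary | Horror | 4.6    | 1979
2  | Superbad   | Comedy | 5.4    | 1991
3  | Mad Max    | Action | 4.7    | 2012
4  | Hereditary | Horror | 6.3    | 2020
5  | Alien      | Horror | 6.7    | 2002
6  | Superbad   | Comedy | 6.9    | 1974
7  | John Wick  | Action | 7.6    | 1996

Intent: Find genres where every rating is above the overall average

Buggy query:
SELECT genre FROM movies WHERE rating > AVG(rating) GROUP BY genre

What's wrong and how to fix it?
Bug: WHERE evaluates per row before aggregation, so AVG() is unavailable

Fix: Compute the overall average in a scalar subquery and compare each group's MIN against it in HAVING

Corrected query:
SELECT genre FROM movies GROUP BY genre HAVING MIN(rating) > (SELECT AVG(rating) FROM movies)

Result:
(no rows)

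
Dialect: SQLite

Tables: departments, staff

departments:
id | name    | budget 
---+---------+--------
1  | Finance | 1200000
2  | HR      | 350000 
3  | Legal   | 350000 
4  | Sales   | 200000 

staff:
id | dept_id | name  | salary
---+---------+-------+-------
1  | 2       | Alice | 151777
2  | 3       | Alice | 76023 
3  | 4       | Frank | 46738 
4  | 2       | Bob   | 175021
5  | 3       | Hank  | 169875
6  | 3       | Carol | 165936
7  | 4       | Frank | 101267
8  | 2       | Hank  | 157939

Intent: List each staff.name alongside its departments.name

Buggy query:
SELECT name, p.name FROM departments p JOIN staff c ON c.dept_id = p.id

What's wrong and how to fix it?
Bug: Both tables have a 'name' column; the unqualified reference is ambiguous

Fix: Qualify the column with its table alias (c.name)

Corrected query:
SELECT c.name, p.name FROM departments p JOIN staff c ON c.dept_id = p.id

Result:
name  | name 
------+------
Alice | HR   
Alice | Legal
Frank | Sales
Bob   | HR   
Hank  | Legal
Carol | Legal
Frank | Sales
Hank  | HR   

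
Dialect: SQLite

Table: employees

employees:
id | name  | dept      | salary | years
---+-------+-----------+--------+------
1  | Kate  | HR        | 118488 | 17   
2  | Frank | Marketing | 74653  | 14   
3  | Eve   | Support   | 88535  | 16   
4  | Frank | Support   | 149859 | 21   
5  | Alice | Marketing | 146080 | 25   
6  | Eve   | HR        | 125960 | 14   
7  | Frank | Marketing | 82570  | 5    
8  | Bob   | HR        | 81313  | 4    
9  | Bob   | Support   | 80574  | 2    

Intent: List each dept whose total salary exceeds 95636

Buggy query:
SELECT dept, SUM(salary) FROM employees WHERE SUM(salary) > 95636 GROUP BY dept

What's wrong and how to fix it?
Bug: SUM(salary) is an aggregate, but WHERE filters rows before aggregation

Fix: Use HAVING (which filters groups after aggregation) instead of WHERE

Corrected query:
SELECT dept, SUM(salary) FROM employees GROUP BY dept HAVING SUM(salary) > 95636

Result:
dept      | SUM(salary)
----------+------------
HR        | 325761     
Marketing | 303303     
Support   | 318968     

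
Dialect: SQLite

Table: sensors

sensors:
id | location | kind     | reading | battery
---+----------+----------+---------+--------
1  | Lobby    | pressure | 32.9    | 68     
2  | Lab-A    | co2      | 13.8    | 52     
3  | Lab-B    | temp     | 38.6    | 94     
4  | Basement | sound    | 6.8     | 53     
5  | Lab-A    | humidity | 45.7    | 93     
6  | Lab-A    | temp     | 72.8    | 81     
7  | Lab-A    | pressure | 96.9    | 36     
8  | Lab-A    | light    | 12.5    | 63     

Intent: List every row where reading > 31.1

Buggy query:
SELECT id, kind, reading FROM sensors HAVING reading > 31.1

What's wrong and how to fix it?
Bug: This is a non-aggregate query (no GROUP BY, no aggregates), so in SQLite the HAVING clause is invalid here; a row-level condition belongs in WHERE

Fix: Use WHERE for row-level filtering

Corrected query:
SELECT id, kind, reading FROM sensors WHERE reading > 31.1

Result:
id | kind     | reading
---+----------+--------
1  | pressure | 32.9   
3  | temp     | 38.6   
5  | humidity | 45.7   
6  | temp     | 72.8   
7  | pressure | 96.9   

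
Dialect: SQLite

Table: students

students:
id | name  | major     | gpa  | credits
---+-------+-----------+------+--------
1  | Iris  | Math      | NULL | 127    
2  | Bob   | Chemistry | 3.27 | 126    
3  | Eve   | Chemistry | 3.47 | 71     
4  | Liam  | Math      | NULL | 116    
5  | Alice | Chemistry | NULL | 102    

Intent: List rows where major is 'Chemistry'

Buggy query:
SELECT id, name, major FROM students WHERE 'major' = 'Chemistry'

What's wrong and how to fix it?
Bug: 'major' in single quotes is a string literal, not the column; the comparison is literal-vs-literal and never true

Fix: Reference the column as major without single quotes

Corrected query:
SELECT id, name, major FROM students WHERE major = 'Chemistry'

Result:
id | name  | major    
---+-------+----------
2  | Bob   | Chemistry
3  | Eve   | Chemistry
5  | Alice | Chemistry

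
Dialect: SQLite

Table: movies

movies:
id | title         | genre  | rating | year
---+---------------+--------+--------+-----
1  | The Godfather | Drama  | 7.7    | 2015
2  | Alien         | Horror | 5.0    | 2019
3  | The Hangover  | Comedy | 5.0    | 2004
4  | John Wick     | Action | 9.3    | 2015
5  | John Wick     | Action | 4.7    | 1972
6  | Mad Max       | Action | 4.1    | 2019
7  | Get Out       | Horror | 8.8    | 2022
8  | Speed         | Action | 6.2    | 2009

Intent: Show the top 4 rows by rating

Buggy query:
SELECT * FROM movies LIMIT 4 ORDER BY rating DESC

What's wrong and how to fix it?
Bug: ORDER BY cannot follow LIMIT; LIMIT is the final clause

Fix: Swap the clauses: ORDER BY first, then LIMIT

Corrected query:
SELECT * FROM movies ORDER BY rating DESC LIMIT 4

Result:
id | title         | genre  | rating | year
---+---------------+--------+--------+-----
4  | John Wick     | Action | 9.3    | 2015
7  | Get Out       | Horror | 8.8    | 2022
1  | The Godfather | Drama  | 7.7    | 2015
8  | Speed         | Action | 6.2    | 2009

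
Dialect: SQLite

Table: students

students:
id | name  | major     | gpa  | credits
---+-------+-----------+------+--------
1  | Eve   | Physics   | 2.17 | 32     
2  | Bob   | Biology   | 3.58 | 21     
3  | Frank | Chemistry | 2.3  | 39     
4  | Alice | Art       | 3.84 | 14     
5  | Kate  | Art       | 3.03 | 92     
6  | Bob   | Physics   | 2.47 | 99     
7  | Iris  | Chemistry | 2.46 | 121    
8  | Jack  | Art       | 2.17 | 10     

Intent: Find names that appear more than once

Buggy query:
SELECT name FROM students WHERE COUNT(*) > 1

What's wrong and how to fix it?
Bug: WHERE can't reference COUNT(*); aggregates are computed after WHERE

Fix: Group first, then use HAVING for the count condition

Corrected query:
SELECT name FROM students GROUP BY name HAVING COUNT(*) > 1

Result:
name
----
Bob 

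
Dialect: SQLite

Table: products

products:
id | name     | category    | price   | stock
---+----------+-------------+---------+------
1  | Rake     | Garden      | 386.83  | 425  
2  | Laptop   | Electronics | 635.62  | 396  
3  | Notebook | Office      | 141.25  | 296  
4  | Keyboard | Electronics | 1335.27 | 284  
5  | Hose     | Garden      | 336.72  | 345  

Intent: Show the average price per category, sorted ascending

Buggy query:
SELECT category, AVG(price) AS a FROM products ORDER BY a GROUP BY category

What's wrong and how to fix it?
Bug: ORDER BY appears before GROUP BY; SQL clause order requires GROUP BY first

Fix: Move ORDER BY to the end, after GROUP BY

Corrected query:
SELECT category, AVG(price) AS a FROM products GROUP BY category ORDER BY a

Result:
category    | a      
------------+--------
Office      | 141.25 
Garden      | 361.775
Electronics | 985.445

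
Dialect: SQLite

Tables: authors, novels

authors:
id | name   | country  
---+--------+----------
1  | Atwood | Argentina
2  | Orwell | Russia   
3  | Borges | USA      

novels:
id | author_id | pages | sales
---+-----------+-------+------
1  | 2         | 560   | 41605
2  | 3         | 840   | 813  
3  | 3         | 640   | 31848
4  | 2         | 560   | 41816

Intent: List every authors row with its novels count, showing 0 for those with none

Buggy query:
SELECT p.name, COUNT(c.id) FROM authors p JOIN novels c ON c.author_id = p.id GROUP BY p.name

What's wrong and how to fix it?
Bug: An inner join excludes parents with zero children

Fix: Switch to LEFT JOIN to retain unmatched parent rows

Corrected query:
SELECT p.name, COUNT(c.id) FROM authors p LEFT JOIN novels c ON c.author_id = p.id GROUP BY p.name

Result:
name   | COUNT(c.id)
-------+------------
Atwood | 0          
Borges | 2          
Orwell | 2          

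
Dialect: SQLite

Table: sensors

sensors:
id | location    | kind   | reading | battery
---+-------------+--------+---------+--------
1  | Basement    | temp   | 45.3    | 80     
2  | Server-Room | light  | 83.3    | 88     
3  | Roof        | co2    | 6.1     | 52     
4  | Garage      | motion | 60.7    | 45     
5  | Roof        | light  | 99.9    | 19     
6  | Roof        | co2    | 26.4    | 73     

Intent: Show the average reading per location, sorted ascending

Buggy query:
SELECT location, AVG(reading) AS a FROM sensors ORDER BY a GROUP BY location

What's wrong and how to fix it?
Bug: ORDER BY appears before GROUP BY; SQL clause order requires GROUP BY first

Fix: Reorder: SELECT … FROM … GROUP BY … ORDER BY …

Corrected query:
SELECT location, AVG(reading) AS a FROM sensors GROUP BY location ORDER BY a

Result:
location    | a        
------------+----------
Roof        | 44.133333
Basement    | 45.3     
Garage      | 60.7     
Server-Room | 83.3     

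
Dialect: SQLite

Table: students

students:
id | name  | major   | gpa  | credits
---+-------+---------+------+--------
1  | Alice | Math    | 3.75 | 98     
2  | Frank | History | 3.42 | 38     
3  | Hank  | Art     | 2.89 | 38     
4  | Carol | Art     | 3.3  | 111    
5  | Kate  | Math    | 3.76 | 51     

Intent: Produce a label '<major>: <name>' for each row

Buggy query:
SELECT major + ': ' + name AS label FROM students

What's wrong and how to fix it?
Bug: '+' is numeric addition; on text columns SQLite converts them to 0 instead of concatenating

Fix: Replace + with || to concatenate text

Corrected query:
SELECT major || ': ' || name AS label FROM students

Result:
label         
--------------
Math: Alice   
History: Frank
Art: Hank     
Art: Carol    
Math: Kate    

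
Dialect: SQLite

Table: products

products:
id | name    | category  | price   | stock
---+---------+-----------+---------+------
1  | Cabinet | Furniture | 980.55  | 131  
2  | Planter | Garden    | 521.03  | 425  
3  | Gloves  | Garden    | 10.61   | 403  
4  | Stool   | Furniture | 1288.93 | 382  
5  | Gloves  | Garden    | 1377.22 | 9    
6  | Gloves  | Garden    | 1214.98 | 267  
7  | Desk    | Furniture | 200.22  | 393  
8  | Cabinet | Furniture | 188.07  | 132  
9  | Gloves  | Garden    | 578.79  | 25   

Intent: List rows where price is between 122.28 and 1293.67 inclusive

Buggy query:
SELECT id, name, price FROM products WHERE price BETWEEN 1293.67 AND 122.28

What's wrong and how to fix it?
Bug: The bounds are reversed; BETWEEN a AND b requires a <= b to match anything

Fix: Write BETWEEN 122.28 AND 1293.67

Corrected query:
SELECT id, name, price FROM products WHERE price BETWEEN 122.28 AND 1293.67

Result:
id | name    | price  
---+---------+--------
1  | Cabinet | 980.55 
2  | Planter | 521.03 
4  | Stool   | 1288.93
6  | Gloves  | 1214.98
7  | Desk    | 200.22 
8  | Cabinet | 188.07 
9  | Gloves  | 578.79 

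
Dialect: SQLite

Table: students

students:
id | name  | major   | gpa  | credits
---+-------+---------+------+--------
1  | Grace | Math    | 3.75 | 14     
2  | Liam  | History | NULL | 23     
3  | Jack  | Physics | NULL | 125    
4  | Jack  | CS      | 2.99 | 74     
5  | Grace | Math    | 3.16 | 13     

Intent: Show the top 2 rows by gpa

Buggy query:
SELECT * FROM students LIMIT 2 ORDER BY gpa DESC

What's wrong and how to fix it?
Bug: ORDER BY cannot follow LIMIT; LIMIT is the final clause

Fix: Sort with ORDER BY, then apply LIMIT

Corrected query:
SELECT * FROM students ORDER BY gpa DESC LIMIT 2

Result:
id | name  | major | gpa  | credits
---+-------+-------+------+--------
1  | Grace | Math  | 3.75 | 14     
5  | Grace | Math  | 3.16 | 13     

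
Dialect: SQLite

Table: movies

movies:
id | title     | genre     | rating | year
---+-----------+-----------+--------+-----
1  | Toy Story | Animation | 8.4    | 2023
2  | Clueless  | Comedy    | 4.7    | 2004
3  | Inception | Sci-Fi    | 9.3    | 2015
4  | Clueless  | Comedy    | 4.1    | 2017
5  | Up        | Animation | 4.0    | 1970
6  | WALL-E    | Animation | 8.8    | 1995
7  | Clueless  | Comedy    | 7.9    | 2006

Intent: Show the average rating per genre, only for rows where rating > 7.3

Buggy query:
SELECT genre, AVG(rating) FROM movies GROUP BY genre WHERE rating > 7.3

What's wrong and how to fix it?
Bug: WHERE cannot follow GROUP BY

Fix: Move the WHERE clause before GROUP BY

Corrected query:
SELECT genre, AVG(rating) FROM movies WHERE rating > 7.3 GROUP BY genre

Result:
genre     | AVG(rating)
----------+------------
Animation | 8.6        
Comedy    | 7.9        
Sci-Fi    | 9.3        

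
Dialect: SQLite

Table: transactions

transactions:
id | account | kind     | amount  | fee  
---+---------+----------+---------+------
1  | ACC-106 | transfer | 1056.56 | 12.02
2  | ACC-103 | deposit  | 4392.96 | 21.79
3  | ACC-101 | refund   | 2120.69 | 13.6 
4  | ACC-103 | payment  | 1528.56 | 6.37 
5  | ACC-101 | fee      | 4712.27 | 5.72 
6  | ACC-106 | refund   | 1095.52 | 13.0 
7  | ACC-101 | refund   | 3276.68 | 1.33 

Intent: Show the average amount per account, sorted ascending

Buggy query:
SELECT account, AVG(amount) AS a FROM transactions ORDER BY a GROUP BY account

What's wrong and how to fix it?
Bug: GROUP BY must precede ORDER BY

Fix: Reorder: SELECT … FROM … GROUP BY … ORDER BY …

Corrected query:
SELECT account, AVG(amount) AS a FROM transactions GROUP BY account ORDER BY a

Result:
account | a      
--------+--------
ACC-106 | 1076.04
ACC-103 | 2960.76
ACC-101 | 3369.88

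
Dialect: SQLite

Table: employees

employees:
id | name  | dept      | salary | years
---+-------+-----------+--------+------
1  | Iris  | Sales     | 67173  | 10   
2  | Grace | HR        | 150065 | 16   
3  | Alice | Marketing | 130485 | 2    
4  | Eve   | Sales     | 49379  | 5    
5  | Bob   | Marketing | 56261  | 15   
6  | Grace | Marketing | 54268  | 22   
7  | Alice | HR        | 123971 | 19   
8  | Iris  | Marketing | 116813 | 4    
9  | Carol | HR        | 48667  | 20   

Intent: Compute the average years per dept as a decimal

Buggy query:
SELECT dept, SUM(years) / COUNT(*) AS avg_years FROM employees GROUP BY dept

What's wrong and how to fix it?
Bug: Both operands are integers, so '/' performs integer division and truncates

Fix: Cast one side to REAL so the division keeps the fractional part

Corrected query:
SELECT dept, SUM(years) * 1.0 / COUNT(*) AS avg_years FROM employees GROUP BY dept

Result:
dept      | avg_years
----------+----------
HR        | 18.333333
Marketing | 10.75    
Sales     | 7.5      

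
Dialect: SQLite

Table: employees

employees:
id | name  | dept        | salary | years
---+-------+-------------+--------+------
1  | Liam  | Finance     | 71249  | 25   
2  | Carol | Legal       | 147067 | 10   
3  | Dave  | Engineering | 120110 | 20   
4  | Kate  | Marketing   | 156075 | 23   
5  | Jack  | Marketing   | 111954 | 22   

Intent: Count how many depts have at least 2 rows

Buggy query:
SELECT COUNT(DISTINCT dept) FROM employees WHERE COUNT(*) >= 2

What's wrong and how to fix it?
Bug: WHERE filters individual rows, not groups, so a group-level COUNT is invalid there

Fix: Group first with HAVING COUNT(*) >= 2, then COUNT the resulting groups

Corrected query:
SELECT COUNT(*) FROM (SELECT dept FROM employees GROUP BY dept HAVING COUNT(*) >= 2)

Result:
COUNT(*)
--------
1       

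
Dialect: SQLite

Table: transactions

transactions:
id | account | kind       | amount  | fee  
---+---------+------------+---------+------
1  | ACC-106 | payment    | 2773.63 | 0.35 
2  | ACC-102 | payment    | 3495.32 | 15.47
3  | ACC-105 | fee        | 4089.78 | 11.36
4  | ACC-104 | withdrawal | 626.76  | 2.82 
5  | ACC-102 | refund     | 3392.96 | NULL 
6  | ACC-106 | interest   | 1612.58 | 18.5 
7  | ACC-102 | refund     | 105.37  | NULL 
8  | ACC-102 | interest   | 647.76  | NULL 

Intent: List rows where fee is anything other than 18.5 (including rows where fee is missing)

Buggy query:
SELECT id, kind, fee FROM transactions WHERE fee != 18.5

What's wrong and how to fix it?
Bug: Inequality against NULL is unknown, not true; rows with NULL are dropped

Fix: Add an explicit OR fee IS NULL to include the missing-value rows

Corrected query:
SELECT id, kind, fee FROM transactions WHERE fee != 18.5 OR fee IS NULL

Result:
id | kind       | fee  
---+------------+------
1  | payment    | 0.35 
2  | payment    | 15.47
3  | fee        | 11.36
4  | withdrawal | 2.82 
5  | refund     | NULL 
7  | refund     | NULL 
8  | interest   | NULL 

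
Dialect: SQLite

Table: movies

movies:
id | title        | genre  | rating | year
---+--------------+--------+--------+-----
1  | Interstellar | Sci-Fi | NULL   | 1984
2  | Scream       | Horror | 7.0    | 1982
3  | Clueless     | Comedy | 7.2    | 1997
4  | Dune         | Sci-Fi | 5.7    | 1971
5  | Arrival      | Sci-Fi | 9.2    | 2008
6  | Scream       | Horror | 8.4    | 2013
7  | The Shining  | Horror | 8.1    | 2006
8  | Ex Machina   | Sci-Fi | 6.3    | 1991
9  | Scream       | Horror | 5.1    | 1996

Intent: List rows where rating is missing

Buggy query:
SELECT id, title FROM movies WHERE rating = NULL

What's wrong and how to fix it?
Bug: '= NULL' is always unknown in SQL three-valued logic, so no rows match

Fix: Use IS NULL to test for NULL

Corrected query:
SELECT id, title FROM movies WHERE rating IS NULL

Result:
id | title       
---+-------------
1  | Interstellar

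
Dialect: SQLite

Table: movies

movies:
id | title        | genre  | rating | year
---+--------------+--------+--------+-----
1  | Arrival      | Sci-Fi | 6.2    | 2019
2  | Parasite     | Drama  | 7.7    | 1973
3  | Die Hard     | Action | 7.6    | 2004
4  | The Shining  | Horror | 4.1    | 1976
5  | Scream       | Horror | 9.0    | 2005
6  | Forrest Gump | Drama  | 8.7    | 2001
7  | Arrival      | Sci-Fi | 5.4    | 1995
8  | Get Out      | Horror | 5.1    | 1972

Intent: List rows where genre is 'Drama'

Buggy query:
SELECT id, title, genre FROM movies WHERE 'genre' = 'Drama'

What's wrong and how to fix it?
Bug: Single quotes denote string literals in SQL; the column name is being compared as a constant string

Fix: Reference the column as genre without single quotes

Corrected query:
SELECT id, title, genre FROM movies WHERE genre = 'Drama'

Result:
id | title        | genre
---+--------------+------
2  | Parasite     | Drama
6  | Forrest Gump | Drama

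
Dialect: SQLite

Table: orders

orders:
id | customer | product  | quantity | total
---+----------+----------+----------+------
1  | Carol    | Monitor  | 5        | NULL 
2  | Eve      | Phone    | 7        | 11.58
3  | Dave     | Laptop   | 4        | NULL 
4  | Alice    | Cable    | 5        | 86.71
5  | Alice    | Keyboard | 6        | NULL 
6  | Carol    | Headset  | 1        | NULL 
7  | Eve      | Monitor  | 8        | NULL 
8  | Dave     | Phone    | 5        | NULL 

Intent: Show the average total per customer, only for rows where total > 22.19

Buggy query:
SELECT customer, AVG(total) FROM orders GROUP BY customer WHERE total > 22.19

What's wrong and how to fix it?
Bug: WHERE cannot follow GROUP BY

Fix: Place WHERE between FROM and GROUP BY

Corrected query:
SELECT customer, AVG(total) FROM orders WHERE total > 22.19 GROUP BY customer

Result:
customer | AVG(total)
---------+-----------
Alice    | 86.71     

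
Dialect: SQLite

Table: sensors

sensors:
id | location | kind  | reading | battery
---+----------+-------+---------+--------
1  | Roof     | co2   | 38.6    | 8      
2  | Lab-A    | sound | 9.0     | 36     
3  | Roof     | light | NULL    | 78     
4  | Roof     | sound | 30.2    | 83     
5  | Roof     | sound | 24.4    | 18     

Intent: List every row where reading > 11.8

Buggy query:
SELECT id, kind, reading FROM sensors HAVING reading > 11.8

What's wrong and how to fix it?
Bug: This is a non-aggregate query (no GROUP BY, no aggregates), so in SQLite the HAVING clause is invalid here; a row-level condition belongs in WHERE

Fix: Replace HAVING with WHERE since the condition applies to individual rows

Corrected query:
SELECT id, kind, reading FROM sensors WHERE reading > 11.8

Result:
id | kind  | reading
---+-------+--------
1  | co2   | 38.6   
4  | sound | 30.2   
5  | sound | 24.4   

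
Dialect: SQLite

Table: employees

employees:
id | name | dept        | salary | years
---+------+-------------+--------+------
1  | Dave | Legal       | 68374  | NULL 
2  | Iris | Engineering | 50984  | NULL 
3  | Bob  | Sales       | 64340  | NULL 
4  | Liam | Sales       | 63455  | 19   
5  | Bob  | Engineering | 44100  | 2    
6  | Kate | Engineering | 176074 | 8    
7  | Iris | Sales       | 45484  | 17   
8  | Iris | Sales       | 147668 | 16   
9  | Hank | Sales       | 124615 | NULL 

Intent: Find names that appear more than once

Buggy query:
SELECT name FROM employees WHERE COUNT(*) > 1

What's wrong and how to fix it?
Bug: COUNT(*) is an aggregate and cannot be used in WHERE

Fix: GROUP BY name, then filter groups with HAVING COUNT(*) > 1

Corrected query:
SELECT name FROM employees GROUP BY name HAVING COUNT(*) > 1

Result:
name
----
Bob 
Iris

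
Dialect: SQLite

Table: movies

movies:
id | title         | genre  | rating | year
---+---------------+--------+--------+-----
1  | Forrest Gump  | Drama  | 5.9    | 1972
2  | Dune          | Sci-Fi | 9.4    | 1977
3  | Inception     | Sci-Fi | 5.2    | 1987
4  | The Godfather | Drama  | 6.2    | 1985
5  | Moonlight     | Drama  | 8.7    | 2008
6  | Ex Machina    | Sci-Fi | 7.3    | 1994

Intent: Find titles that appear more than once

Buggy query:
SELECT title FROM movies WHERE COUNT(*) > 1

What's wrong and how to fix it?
Bug: WHERE can't reference COUNT(*); aggregates are computed after WHERE

Fix: Group first, then use HAVING for the count condition

Corrected query:
SELECT title FROM movies GROUP BY title HAVING COUNT(*) > 1

Result:
(no rows)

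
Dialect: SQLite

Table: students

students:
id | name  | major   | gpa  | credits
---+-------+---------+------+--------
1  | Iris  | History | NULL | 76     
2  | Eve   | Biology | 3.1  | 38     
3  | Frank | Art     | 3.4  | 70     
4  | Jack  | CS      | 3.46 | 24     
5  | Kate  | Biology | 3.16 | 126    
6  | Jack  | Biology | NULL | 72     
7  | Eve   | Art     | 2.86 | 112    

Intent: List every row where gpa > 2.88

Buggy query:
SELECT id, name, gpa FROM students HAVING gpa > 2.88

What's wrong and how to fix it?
Bug: HAVING filters the output of aggregation, but this query has no GROUP BY and no aggregate functions, so SQLite rejects it (HAVING clause on a non-aggregate query); the condition here is per row

Fix: Replace HAVING with WHERE since the condition applies to individual rows

Corrected query:
SELECT id, name, gpa FROM students WHERE gpa > 2.88

Result:
id | name  | gpa 
---+-------+-----
2  | Eve   | 3.1 
3  | Frank | 3.4 
4  | Jack  | 3.46
5  | Kate  | 3.16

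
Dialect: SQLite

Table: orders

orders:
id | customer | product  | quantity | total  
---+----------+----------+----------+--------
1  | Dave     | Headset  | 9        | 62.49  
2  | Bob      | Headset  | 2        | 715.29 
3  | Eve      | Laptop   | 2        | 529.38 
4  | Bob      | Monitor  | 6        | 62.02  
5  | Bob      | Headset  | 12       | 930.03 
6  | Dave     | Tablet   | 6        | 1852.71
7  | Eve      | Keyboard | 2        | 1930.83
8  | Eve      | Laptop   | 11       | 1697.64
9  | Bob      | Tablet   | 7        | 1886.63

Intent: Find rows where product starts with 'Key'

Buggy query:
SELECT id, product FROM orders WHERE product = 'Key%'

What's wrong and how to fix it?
Bug: '=' compares the literal string including the % character; pattern matching needs LIKE

Fix: Replace '=' with LIKE so 'Key%' is treated as a pattern

Corrected query:
SELECT id, product FROM orders WHERE product LIKE 'Key%'

Result:
id | product 
---+---------
7  | Keyboard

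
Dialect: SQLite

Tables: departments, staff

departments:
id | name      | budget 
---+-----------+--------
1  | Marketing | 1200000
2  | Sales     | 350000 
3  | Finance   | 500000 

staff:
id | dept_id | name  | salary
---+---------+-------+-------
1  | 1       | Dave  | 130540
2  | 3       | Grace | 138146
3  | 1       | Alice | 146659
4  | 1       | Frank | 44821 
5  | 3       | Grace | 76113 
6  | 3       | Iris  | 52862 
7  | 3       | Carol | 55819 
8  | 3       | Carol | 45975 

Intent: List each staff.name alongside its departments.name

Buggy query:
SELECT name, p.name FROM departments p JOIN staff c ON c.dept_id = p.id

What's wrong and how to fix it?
Bug: 'name' exists in both joined tables, so the database can't tell which one is meant

Fix: Qualify the column with its table alias (c.name)

Corrected query:
SELECT c.name, p.name FROM departments p JOIN staff c ON c.dept_id = p.id

Result:
name  | name     
------+----------
Dave  | Marketing
Grace | Finance  
Alice | Marketing
Frank | Marketing
Grace | Finance  
Iris  | Finance  
Carol | Finance  
Carol | Finance  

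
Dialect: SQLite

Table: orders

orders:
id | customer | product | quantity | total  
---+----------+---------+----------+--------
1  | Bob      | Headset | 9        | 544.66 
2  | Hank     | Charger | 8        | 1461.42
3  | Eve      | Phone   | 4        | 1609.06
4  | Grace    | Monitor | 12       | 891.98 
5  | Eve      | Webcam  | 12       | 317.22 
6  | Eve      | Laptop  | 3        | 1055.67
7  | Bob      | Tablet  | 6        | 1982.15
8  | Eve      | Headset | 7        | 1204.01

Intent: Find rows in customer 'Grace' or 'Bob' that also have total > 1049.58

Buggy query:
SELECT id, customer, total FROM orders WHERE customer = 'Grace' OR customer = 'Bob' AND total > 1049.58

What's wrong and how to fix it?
Bug: AND binds tighter than OR, so this parses as customer = 'Grace' OR (customer = 'Bob' AND total > 1049.58)

Fix: Add parentheses around the OR so the AND applies to both alternatives

Corrected query:
SELECT id, customer, total FROM orders WHERE (customer = 'Grace' OR customer = 'Bob') AND total > 1049.58

Result:
id | customer | total  
---+----------+--------
7  | Bob      | 1982.15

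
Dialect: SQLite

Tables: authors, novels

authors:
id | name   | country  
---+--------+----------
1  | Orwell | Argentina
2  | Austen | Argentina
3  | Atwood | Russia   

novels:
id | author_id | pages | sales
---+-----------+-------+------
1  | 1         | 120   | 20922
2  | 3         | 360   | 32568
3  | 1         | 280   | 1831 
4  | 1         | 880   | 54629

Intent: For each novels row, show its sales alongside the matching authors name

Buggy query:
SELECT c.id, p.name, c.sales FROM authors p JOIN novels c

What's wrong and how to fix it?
Bug: Missing join condition: each novels row is matched to all authors rows instead of just its own

Fix: Specify the join condition linking the foreign key to the parent id

Corrected query:
SELECT c.id, p.name, c.sales FROM authors p JOIN novels c ON c.author_id = p.id

Result:
id | name   | sales
---+--------+------
1  | Orwell | 20922
2  | Atwood | 32568
3  | Orwell | 1831 
4  | Orwell | 54629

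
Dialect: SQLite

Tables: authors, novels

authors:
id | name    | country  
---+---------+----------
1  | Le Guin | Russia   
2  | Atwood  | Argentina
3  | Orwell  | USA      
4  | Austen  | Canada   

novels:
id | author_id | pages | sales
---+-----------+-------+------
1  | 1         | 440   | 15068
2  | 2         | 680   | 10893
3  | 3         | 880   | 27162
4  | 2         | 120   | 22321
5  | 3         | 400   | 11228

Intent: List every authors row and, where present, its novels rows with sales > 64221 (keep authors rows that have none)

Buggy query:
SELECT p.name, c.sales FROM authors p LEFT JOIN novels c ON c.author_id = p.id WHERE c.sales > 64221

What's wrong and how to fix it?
Bug: Filtering c.sales in WHERE discards the NULL rows produced by LEFT JOIN, turning it into an inner join

Fix: Move the right-table condition into the ON clause so unmatched parents are kept

Corrected query:
SELECT p.name, c.sales FROM authors p LEFT JOIN novels c ON c.author_id = p.id AND c.sales > 64221

Result:
name    | sales
--------+------
Le Guin | NULL 
Atwood  | NULL 
Orwell  | NULL 
Austen  | NULL 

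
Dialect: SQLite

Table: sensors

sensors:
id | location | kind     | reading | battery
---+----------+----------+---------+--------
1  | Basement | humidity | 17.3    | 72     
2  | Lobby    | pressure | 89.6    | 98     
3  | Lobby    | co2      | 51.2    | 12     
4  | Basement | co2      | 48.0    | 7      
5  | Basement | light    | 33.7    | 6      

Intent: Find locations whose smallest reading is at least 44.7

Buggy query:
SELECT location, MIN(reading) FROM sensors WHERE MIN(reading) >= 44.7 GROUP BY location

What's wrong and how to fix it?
Bug: Aggregates like MIN are computed per group after WHERE runs

Fix: Replace WHERE with HAVING after the GROUP BY

Corrected query:
SELECT location, MIN(reading) FROM sensors GROUP BY location HAVING MIN(reading) >= 44.7

Result:
location | MIN(reading)
---------+-------------
Lobby    | 51.2        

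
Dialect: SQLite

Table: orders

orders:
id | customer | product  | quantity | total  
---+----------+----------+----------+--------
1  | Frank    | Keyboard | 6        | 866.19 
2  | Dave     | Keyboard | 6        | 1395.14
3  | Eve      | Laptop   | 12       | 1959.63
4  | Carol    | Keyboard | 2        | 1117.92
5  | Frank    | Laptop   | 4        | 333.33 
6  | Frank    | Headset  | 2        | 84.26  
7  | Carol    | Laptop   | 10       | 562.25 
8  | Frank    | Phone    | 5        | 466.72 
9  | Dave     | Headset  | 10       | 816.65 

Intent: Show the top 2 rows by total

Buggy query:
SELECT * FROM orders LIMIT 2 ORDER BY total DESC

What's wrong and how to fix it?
Bug: ORDER BY cannot follow LIMIT; LIMIT is the final clause

Fix: Sort with ORDER BY, then apply LIMIT

Corrected query:
SELECT * FROM orders ORDER BY total DESC LIMIT 2

Result:
id | customer | product  | quantity | total  
---+----------+----------+----------+--------
3  | Eve      | Laptop   | 12       | 1959.63
2  | Dave     | Keyboard | 6        | 1395.14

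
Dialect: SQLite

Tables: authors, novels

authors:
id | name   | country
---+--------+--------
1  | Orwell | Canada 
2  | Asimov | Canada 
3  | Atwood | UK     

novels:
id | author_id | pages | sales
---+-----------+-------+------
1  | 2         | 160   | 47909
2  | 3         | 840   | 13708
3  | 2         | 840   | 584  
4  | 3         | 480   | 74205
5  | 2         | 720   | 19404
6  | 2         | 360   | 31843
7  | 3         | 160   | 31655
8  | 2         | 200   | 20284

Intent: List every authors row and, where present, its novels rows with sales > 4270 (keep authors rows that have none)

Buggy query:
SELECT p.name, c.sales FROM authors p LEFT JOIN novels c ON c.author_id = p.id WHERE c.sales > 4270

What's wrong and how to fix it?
Bug: Filtering c.sales in WHERE discards the NULL rows produced by LEFT JOIN, turning it into an inner join

Fix: Move the right-table condition into the ON clause so unmatched parents are kept

Corrected query:
SELECT p.name, c.sales FROM authors p LEFT JOIN novels c ON c.author_id = p.id AND c.sales > 4270

Result:
name   | sales
-------+------
Orwell | NULL 
Asimov | 19404
Asimov | 20284
Asimov | 31843
Asimov | 47909
Atwood | 13708
Atwood | 31655
Atwood | 74205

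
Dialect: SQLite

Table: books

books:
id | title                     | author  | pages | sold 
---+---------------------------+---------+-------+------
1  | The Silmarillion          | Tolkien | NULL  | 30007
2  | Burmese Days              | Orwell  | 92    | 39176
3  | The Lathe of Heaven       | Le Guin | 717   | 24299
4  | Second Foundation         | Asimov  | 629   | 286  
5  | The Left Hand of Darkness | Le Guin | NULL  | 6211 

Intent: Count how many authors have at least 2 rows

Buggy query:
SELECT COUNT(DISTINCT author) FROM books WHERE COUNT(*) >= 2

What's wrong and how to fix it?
Bug: WHERE filters individual rows, not groups, so a group-level COUNT is invalid there

Fix: Group first with HAVING COUNT(*) >= 2, then COUNT the resulting groups

Corrected query:
SELECT COUNT(*) FROM (SELECT author FROM books GROUP BY author HAVING COUNT(*) >= 2)

Result:
COUNT(*)
--------
1       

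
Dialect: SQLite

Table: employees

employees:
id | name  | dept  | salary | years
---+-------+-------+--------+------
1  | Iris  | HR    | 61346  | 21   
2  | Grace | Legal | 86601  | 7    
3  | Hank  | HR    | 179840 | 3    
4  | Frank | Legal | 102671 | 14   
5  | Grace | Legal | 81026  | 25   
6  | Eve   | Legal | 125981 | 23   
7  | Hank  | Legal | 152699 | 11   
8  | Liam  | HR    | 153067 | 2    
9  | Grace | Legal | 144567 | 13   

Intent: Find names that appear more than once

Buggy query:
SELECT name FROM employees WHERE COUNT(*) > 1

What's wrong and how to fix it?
Bug: WHERE can't reference COUNT(*); aggregates are computed after WHERE

Fix: GROUP BY name, then filter groups with HAVING COUNT(*) > 1

Corrected query:
SELECT name FROM employees GROUP BY name HAVING COUNT(*) > 1

Result:
name 
-----
Grace
Hank 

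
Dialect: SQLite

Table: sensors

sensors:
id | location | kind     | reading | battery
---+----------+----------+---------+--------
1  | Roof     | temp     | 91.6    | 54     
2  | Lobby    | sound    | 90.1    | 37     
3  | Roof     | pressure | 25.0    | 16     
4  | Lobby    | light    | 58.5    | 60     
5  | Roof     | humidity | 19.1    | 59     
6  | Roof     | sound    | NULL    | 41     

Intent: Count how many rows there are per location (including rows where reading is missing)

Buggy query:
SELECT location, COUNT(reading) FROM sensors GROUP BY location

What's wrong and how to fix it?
Bug: COUNT(reading) skips NULLs, so groups with missing reading are undercounted

Fix: Replace COUNT(reading) with COUNT(*)

Corrected query:
SELECT location, COUNT(*) FROM sensors GROUP BY location

Result:
location | COUNT(*)
---------+---------
Lobby    | 2       
Roof     | 4       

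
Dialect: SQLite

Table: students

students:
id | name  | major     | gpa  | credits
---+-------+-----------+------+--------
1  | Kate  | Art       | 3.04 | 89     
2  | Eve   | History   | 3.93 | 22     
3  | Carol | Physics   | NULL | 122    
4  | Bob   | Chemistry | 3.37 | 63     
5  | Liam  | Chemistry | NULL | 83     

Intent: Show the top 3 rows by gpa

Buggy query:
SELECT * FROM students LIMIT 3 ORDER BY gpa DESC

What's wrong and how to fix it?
Bug: LIMIT must come after ORDER BY

Fix: Swap the clauses: ORDER BY first, then LIMIT

Corrected query:
SELECT * FROM students ORDER BY gpa DESC LIMIT 3

Result:
id | name | major     | gpa  | credits
---+------+-----------+------+--------
2  | Eve  | History   | 3.93 | 22     
4  | Bob  | Chemistry | 3.37 | 63     
1  | Kate | Art       | 3.04 | 89     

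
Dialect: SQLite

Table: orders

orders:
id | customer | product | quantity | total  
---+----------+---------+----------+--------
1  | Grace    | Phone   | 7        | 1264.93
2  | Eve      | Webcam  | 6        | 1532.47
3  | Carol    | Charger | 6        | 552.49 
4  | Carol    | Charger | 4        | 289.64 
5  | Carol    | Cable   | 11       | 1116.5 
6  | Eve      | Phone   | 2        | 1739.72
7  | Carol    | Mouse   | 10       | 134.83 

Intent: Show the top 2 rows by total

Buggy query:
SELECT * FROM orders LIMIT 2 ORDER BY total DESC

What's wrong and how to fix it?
Bug: LIMIT must come after ORDER BY

Fix: Swap the clauses: ORDER BY first, then LIMIT

Corrected query:
SELECT * FROM orders ORDER BY total DESC LIMIT 2

Result:
id | customer | product | quantity | total  
---+----------+---------+----------+--------
6  | Eve      | Phone   | 2        | 1739.72
2  | Eve      | Webcam  | 6        | 1532.47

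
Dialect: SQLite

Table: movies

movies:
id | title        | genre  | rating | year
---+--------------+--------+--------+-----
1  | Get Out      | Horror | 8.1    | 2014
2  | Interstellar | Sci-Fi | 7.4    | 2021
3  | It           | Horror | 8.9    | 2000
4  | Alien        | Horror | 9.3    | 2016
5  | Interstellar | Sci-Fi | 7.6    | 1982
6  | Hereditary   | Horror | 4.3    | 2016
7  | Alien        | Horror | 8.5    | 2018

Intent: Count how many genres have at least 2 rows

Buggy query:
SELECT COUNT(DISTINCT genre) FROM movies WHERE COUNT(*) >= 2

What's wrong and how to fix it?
Bug: COUNT(*) cannot appear in WHERE; the per-group count doesn't exist yet

Fix: Group first with HAVING COUNT(*) >= 2, then COUNT the resulting groups

Corrected query:
SELECT COUNT(*) FROM (SELECT genre FROM movies GROUP BY genre HAVING COUNT(*) >= 2)

Result:
COUNT(*)
--------
2       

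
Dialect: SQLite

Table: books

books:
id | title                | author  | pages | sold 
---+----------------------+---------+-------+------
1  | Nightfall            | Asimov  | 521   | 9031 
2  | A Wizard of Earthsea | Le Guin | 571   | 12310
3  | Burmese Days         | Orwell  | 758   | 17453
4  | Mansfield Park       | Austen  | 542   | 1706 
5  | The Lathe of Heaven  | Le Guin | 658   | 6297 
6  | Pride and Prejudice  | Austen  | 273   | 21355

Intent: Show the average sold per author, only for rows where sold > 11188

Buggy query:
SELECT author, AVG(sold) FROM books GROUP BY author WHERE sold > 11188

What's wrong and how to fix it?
Bug: WHERE cannot follow GROUP BY

Fix: Move the WHERE clause before GROUP BY

Corrected query:
SELECT author, AVG(sold) FROM books WHERE sold > 11188 GROUP BY author

Result:
author  | AVG(sold)
--------+----------
Austen  | 21355    
Le Guin | 12310    
Orwell  | 17453    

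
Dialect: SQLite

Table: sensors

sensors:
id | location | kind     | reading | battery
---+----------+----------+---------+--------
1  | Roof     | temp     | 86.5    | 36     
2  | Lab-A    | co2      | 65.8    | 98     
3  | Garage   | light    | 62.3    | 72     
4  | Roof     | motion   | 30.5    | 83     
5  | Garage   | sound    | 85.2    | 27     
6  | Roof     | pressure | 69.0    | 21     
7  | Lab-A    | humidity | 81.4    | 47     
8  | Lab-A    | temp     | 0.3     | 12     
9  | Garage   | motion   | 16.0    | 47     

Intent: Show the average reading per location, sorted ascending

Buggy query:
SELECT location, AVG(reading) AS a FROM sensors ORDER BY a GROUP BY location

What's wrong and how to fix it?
Bug: ORDER BY appears before GROUP BY; SQL clause order requires GROUP BY first

Fix: Reorder: SELECT … FROM … GROUP BY … ORDER BY …

Corrected query:
SELECT location, AVG(reading) AS a FROM sensors GROUP BY location ORDER BY a

Result:
location | a        
---------+----------
Lab-A    | 49.166667
Garage   | 54.5     
Roof     | 62       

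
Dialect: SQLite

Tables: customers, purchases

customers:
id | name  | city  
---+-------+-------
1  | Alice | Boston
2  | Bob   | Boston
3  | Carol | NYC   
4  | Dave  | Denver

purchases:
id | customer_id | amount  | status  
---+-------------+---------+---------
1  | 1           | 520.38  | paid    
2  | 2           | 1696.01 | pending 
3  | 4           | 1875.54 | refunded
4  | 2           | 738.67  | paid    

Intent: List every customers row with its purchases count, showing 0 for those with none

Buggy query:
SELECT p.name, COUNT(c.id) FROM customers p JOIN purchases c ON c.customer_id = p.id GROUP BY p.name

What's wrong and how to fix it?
Bug: An inner join excludes parents with zero children

Fix: Use LEFT JOIN so parents without children still appear (COUNT(c.id) gives 0)

Corrected query:
SELECT p.name, COUNT(c.id) FROM customers p LEFT JOIN purchases c ON c.customer_id = p.id GROUP BY p.name

Result:
name  | COUNT(c.id)
------+------------
Alice | 1          
Bob   | 2          
Carol | 0          
Dave  | 1          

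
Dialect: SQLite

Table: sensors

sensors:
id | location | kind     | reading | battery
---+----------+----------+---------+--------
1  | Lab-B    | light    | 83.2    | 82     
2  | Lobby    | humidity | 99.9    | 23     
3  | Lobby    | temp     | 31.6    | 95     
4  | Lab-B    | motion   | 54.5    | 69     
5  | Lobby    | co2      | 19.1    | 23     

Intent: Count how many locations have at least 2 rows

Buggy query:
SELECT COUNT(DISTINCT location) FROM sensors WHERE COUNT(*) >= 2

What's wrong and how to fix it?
Bug: COUNT(*) cannot appear in WHERE; the per-group count doesn't exist yet

Fix: Use a subquery that GROUPs and filters with HAVING, then count its rows

Corrected query:
SELECT COUNT(*) FROM (SELECT location FROM sensors GROUP BY location HAVING COUNT(*) >= 2)

Result:
COUNT(*)
--------
2       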